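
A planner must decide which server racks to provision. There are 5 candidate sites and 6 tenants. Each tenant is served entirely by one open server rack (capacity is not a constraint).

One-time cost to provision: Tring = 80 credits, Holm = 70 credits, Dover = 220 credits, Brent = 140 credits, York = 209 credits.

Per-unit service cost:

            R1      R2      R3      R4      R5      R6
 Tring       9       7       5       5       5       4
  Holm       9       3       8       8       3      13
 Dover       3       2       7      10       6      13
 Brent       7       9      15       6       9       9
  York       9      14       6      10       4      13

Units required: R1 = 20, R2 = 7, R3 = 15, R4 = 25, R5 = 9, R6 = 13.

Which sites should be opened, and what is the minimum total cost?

Open Tring only; minimum total cost 606.

For any fixed open set, each tenant goes to its cheapest open site; total = fixed + service.
{Tring}: R1→Tring 9·20=180, R2→Tring 7·7=49, R3→Tring 5·15=75, R4→Tring 5·25=125, R5→Tring 5·9=45, R6→Tring 4·13=52. Service 526; fixed 80; total 606.
{Tring, Holm}: service 480 + fixed 150 = 630
{Tring, Dover}: service 371 + fixed 300 = 671
{Tring, Holm, Dover, Brent, York}: service 353 + fixed 719 = 1072
No other subset beats 606.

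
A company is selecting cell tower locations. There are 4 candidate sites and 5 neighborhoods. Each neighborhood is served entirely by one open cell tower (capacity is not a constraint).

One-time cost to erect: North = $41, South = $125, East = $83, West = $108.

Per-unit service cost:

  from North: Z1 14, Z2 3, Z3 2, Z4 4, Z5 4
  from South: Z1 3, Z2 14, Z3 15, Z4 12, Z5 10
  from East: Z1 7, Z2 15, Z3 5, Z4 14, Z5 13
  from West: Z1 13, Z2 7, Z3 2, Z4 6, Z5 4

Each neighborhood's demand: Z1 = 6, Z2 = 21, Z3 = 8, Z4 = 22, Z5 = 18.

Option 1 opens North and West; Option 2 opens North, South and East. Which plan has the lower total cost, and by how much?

Option 1 is cheaper by 40.

Option 1: {North, West}: Z1→West 13·6=78, Z2→North 3·21=63, Z3→North 2·8=16, Z4→North 4·22=88, Z5→North 4·18=72. Service 317; fixed 149; total 466.
Option 2: {North, South, East}: Z1→South 3·6=18, Z2→North 3·21=63, Z3→North 2·8=16, Z4→North 4·22=88, Z5→North 4·18=72. Service 257; fixed 249; total 506.
Difference: |466 − 506| = 40.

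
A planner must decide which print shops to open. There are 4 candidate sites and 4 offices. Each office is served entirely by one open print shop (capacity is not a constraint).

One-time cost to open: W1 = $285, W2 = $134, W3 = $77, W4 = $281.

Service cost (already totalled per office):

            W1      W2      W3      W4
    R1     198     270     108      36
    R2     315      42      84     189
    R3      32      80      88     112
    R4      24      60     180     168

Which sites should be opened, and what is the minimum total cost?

For any fixed open set, each office goes to its cheapest open site; total = fixed + service.
{W2, W3}: R1→W3 108, R2→W2 42, R3→W2 80, R4→W2 60. Service 290; fixed 211; total 501.
{W3}: service 460 + fixed 77 = 537
{W2}: R1→W2 270, R2→W2 42, R3→W2 80, R4→W2 60. Service 452; fixed 134; total 586.
{W1, W2, W3, W4}: R1→W4 36, R2→W2 42, R3→W1 32, R4→W1 24. Service 134; fixed 777; total 911.
No other subset beats 501.

Open W2 and W3; minimum total cost 501.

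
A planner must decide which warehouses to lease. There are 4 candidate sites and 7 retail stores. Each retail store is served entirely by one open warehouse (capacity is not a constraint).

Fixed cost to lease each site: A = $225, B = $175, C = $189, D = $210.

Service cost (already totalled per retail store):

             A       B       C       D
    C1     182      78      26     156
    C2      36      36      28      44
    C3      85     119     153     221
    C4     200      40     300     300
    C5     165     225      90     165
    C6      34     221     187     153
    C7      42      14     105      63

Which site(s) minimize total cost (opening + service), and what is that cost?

Open A and B; minimum total cost 852.

For any fixed open set, each retail store goes to its cheapest open site; total = fixed + service.
{A, B}: C1→B 78, C2→A 36, C3→A 85, C4→B 40, C5→A 165, C6→A 34, C7→B 14. Service 452; fixed 400; total 852.
{B, C}: service 504 + fixed 364 = 868
{A, B, C}: service 317 + fixed 589 = 906
{A, B, C, D}: C1→C 26, C2→C 28, C3→A 85, C4→B 40, C5→C 90, C6→A 34, C7→B 14. Service 317; fixed 799; total 1116.
(All 15 nonempty subsets were checked; A and B is lowest.)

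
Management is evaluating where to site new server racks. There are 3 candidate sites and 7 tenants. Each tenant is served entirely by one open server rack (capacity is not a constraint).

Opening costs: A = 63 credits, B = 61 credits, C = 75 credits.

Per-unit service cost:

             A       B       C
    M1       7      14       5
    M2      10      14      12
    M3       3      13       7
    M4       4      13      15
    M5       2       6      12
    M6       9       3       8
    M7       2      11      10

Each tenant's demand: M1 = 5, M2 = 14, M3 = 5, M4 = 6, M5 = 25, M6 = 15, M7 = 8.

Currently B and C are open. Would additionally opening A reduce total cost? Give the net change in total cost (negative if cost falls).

Current service cost with {B, C}: 581.
Adding A: each tenant re-picks its cheapest; new service cost 315, saving 266.
Extra fixed cost: 63. Net change = 63 − 266 = -203.
(Totals: 717 → 514.)

Yes — net change −203 (cost falls by 203).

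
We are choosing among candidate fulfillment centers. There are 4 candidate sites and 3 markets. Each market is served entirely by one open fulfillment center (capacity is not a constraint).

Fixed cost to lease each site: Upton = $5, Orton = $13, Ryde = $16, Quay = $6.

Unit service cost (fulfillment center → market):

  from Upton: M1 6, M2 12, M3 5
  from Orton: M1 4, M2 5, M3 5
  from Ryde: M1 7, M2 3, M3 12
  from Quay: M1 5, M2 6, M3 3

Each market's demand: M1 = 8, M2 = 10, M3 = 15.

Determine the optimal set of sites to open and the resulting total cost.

Open Ryde and Quay; minimum total cost 137.

For any fixed open set, each market goes to its cheapest open site; total = fixed + service.
{Ryde, Quay}: M1→Quay 5·8=40, M2→Ryde 3·10=30, M3→Quay 3·15=45. Service 115; fixed 22; total 137.
{Upton, Ryde, Quay}: service 115 + fixed 27 = 142
{Orton, Ryde, Quay}: M1→Orton 4·8=32, M2→Ryde 3·10=30, M3→Quay 3·15=45. Service 107; fixed 35; total 142.
{Upton, Orton, Ryde, Quay}: service 107 + fixed 40 = 147
No other subset beats 137.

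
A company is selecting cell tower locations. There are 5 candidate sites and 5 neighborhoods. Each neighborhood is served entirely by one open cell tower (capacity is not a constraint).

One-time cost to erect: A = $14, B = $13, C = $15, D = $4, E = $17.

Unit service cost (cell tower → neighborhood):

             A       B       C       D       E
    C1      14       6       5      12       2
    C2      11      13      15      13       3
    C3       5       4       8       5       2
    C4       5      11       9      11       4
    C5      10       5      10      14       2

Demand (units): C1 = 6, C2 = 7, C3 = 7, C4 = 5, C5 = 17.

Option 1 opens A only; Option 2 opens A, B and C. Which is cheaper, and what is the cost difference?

Option 2 is cheaper by 118.

Option 1: {A}: C1→A 14·6=84, C2→A 11·7=77, C3→A 5·7=35, C4→A 5·5=25, C5→A 10·17=170. Service 391; fixed 14; total 405.
Option 2: {A, B, C}: C1→C 5·6=30, C2→A 11·7=77, C3→B 4·7=28, C4→A 5·5=25, C5→B 5·17=85. Service 245; fixed 42; total 287.
Difference: |405 − 287| = 118.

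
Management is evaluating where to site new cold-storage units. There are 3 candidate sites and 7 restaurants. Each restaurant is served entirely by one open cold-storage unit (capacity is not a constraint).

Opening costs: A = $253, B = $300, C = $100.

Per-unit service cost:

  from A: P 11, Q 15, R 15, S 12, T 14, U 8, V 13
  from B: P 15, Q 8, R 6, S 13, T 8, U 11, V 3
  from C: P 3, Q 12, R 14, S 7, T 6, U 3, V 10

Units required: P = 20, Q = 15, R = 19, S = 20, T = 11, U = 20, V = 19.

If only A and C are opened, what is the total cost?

Each restaurant is assigned to its cheapest site among the open ones.
{A, C}: P→C 3·20=60, Q→C 12·15=180, R→C 14·19=266, S→C 7·20=140, T→C 6·11=66, U→C 3·20=60, V→C 10·19=190. Service 962; fixed 353; total 1315.

Total cost: 1315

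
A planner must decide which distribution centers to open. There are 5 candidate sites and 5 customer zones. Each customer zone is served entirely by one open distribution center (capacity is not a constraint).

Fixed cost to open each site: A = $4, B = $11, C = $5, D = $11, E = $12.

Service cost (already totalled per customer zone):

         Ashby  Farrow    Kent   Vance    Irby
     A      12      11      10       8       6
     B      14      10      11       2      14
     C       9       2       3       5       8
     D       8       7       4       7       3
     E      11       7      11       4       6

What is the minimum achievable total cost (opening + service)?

Minimum total cost: 32

For any fixed open set, each customer zone goes to its cheapest open site; total = fixed + service.
{C}: Ashby→C 9, Farrow→C 2, Kent→C 3, Vance→C 5, Irby→C 8. Service 27; fixed 5; total 32.
{A, C}: service 25 + fixed 9 = 34
{C, D}: Ashby→D 8, Farrow→C 2, Kent→C 3, Vance→C 5, Irby→D 3. Service 21; fixed 16; total 37.
{A, B, C, D, E}: service 18 + fixed 43 = 61
No other subset beats 32.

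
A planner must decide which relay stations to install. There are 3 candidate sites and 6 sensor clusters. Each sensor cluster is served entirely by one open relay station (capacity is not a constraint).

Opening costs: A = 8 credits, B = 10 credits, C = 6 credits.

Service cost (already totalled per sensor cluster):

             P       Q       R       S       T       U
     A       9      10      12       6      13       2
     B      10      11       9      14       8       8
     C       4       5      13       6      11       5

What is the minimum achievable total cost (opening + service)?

For any fixed open set, each sensor cluster goes to its cheapest open site; total = fixed + service.
{C}: P→C 4, Q→C 5, R→C 13, S→C 6, T→C 11, U→C 5. Service 44; fixed 6; total 50.
{B, C}: P→C 4, Q→C 5, R→B 9, S→C 6, T→B 8, U→C 5. Service 37; fixed 16; total 53.
{A, C}: service 40 + fixed 14 = 54
{A, B, C}: P→C 4, Q→C 5, R→B 9, S→A 6, T→B 8, U→A 2. Service 34; fixed 24; total 58.
(All 7 nonempty subsets were checked; C only is lowest.)

Minimum total cost: 50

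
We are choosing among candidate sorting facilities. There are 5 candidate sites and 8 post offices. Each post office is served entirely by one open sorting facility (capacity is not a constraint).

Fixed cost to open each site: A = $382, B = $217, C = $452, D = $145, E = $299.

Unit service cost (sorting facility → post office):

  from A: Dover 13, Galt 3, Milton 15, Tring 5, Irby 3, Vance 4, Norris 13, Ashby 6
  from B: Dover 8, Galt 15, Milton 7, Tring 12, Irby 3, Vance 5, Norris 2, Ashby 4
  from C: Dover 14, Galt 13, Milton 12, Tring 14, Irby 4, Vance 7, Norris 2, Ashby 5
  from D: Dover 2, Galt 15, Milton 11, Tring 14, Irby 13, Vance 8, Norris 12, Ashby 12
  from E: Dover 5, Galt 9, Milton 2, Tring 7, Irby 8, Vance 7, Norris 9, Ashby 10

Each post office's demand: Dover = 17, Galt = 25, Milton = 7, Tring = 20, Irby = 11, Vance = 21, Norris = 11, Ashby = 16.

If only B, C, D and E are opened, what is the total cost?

Total cost: 1750

Each post office is assigned to its cheapest site among the open ones.
{B, C, D, E}: Dover→D 2·17=34, Galt→E 9·25=225, Milton→E 2·7=14, Tring→E 7·20=140, Irby→B 3·11=33, Vance→B 5·21=105, Norris→B 2·11=22, Ashby→B 4·16=64. Service 637; fixed 1113; total 1750.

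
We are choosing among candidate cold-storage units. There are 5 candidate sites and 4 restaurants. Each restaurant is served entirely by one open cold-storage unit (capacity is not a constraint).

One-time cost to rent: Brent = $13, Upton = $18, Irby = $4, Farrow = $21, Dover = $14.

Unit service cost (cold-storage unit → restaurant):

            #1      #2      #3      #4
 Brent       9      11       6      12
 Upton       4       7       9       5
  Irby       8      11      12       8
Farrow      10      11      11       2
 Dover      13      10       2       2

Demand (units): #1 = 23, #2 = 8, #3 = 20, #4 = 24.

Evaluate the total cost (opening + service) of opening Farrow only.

Total cost: 607

Each restaurant is assigned to its cheapest site among the open ones.
{Farrow}: #1→Farrow 10·23=230, #2→Farrow 11·8=88, #3→Farrow 11·20=220, #4→Farrow 2·24=48. Service 586; fixed 21; total 607.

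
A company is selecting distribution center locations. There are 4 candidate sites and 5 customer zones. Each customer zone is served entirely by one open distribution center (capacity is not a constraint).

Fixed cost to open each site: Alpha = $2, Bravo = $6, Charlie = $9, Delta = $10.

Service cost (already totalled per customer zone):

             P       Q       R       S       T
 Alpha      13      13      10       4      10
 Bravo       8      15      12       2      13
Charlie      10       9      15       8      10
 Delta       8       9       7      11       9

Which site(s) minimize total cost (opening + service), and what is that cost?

Open Alpha and Delta; minimum total cost 49.

For any fixed open set, each customer zone goes to its cheapest open site; total = fixed + service.
{Alpha, Delta}: P→Delta 8, Q→Delta 9, R→Delta 7, S→Alpha 4, T→Delta 9. Service 37; fixed 12; total 49.
{Alpha, Bravo}: service 43 + fixed 8 = 51
{Bravo, Delta}: P→Bravo 8, Q→Delta 9, R→Delta 7, S→Bravo 2, T→Delta 9. Service 35; fixed 16; total 51.
{Alpha, Bravo, Charlie, Delta}: service 35 + fixed 27 = 62
No other subset beats 49.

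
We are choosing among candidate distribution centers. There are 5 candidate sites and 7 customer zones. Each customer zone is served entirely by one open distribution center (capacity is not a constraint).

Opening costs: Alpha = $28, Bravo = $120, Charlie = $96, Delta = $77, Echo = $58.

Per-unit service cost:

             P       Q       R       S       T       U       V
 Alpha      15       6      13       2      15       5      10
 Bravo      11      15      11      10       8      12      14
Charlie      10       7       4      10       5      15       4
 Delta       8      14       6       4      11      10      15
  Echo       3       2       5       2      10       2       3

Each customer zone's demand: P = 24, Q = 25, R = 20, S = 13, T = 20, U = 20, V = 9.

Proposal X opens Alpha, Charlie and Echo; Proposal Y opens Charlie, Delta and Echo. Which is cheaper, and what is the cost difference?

Proposal X is cheaper by 49.

Proposal X: {Alpha, Charlie, Echo}: P→Echo 3·24=72, Q→Echo 2·25=50, R→Charlie 4·20=80, S→Alpha 2·13=26, T→Charlie 5·20=100, U→Echo 2·20=40, V→Echo 3·9=27. Service 395; fixed 182; total 577.
Proposal Y: {Charlie, Delta, Echo}: P→Echo 3·24=72, Q→Echo 2·25=50, R→Charlie 4·20=80, S→Echo 2·13=26, T→Charlie 5·20=100, U→Echo 2·20=40, V→Echo 3·9=27. Service 395; fixed 231; total 626.
Difference: |577 − 626| = 49.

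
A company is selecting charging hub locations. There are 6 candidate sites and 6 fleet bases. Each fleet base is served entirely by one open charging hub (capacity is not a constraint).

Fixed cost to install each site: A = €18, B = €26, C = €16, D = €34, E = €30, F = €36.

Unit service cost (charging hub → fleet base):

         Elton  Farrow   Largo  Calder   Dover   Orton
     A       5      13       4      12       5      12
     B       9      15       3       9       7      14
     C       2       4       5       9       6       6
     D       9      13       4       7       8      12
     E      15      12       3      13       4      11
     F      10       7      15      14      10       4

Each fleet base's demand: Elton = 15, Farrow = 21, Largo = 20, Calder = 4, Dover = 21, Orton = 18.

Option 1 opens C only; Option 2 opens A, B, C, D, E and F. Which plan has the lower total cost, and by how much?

Option 1: {C}: Elton→C 2·15=30, Farrow→C 4·21=84, Largo→C 5·20=100, Calder→C 9·4=36, Dover→C 6·21=126, Orton→C 6·18=108. Service 484; fixed 16; total 500.
Option 2: {A, B, C, D, E, F}: Elton→C 2·15=30, Farrow→C 4·21=84, Largo→B 3·20=60, Calder→D 7·4=28, Dover→E 4·21=84, Orton→F 4·18=72. Service 358; fixed 160; total 518.
Difference: |500 − 518| = 18.

Option 1 is cheaper by 18.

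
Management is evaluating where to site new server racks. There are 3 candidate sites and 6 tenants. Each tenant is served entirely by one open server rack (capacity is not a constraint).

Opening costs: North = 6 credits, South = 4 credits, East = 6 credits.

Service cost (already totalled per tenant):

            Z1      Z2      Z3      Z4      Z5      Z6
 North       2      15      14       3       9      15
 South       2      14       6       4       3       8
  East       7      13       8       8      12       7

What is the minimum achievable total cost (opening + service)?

For any fixed open set, each tenant goes to its cheapest open site; total = fixed + service.
{South}: Z1→South 2, Z2→South 14, Z3→South 6, Z4→South 4, Z5→South 3, Z6→South 8. Service 37; fixed 4; total 41.
{South, East}: Z1→South 2, Z2→East 13, Z3→South 6, Z4→South 4, Z5→South 3, Z6→East 7. Service 35; fixed 10; total 45.
{North, South}: Z1→North 2, Z2→South 14, Z3→South 6, Z4→North 3, Z5→South 3, Z6→South 8. Service 36; fixed 10; total 46.
{North, South, East}: service 34 + fixed 16 = 50
(All 7 nonempty subsets were checked; South only is lowest.)

Minimum total cost: 41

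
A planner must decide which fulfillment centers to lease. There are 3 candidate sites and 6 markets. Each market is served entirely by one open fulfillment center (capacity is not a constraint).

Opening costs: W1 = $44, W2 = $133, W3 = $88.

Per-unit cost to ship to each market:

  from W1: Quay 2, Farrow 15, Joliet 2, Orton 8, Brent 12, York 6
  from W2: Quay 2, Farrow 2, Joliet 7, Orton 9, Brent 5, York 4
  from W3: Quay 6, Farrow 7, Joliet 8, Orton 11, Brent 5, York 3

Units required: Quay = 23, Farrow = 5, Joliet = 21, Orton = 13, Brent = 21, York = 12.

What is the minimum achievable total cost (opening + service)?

For any fixed open set, each market goes to its cheapest open site; total = fixed + service.
{W1, W3}: Quay→W1 2·23=46, Farrow→W3 7·5=35, Joliet→W1 2·21=42, Orton→W1 8·13=104, Brent→W3 5·21=105, York→W3 3·12=36. Service 368; fixed 132; total 500.
{W1, W2}: service 355 + fixed 177 = 532
{W2}: service 473 + fixed 133 = 606
{W1, W2, W3}: service 343 + fixed 265 = 608
(All 7 nonempty subsets were checked; W1 and W3 is lowest.)

Minimum total cost: 500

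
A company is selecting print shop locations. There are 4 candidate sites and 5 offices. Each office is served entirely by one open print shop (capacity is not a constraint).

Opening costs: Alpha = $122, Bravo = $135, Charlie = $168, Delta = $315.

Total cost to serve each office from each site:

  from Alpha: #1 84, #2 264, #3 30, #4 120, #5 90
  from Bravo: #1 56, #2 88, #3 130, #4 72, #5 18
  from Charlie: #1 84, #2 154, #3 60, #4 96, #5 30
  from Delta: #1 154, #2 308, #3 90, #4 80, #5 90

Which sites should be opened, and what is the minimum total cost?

Open Bravo only; minimum total cost 499.

For any fixed open set, each office goes to its cheapest open site; total = fixed + service.
{Bravo}: #1→Bravo 56, #2→Bravo 88, #3→Bravo 130, #4→Bravo 72, #5→Bravo 18. Service 364; fixed 135; total 499.
{Alpha, Bravo}: #1→Bravo 56, #2→Bravo 88, #3→Alpha 30, #4→Bravo 72, #5→Bravo 18. Service 264; fixed 257; total 521.
{Charlie}: #1→Charlie 84, #2→Charlie 154, #3→Charlie 60, #4→Charlie 96, #5→Charlie 30. Service 424; fixed 168; total 592.
{Alpha, Bravo, Charlie, Delta}: #1→Bravo 56, #2→Bravo 88, #3→Alpha 30, #4→Bravo 72, #5→Bravo 18. Service 264; fixed 740; total 1004.
(All 15 nonempty subsets were checked; Bravo only is lowest.)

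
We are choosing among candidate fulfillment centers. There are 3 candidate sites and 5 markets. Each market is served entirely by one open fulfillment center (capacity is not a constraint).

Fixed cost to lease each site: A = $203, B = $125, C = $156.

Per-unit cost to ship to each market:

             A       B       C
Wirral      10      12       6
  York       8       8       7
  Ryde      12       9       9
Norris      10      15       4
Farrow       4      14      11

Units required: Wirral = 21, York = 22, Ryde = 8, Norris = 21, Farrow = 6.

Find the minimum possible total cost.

For any fixed open set, each market goes to its cheapest open site; total = fixed + service.
{C}: Wirral→C 6·21=126, York→C 7·22=154, Ryde→C 9·8=72, Norris→C 4·21=84, Farrow→C 11·6=66. Service 502; fixed 156; total 658.
{B, C}: service 502 + fixed 281 = 783
{A, C}: service 460 + fixed 359 = 819
{A, B, C}: Wirral→C 6·21=126, York→C 7·22=154, Ryde→B 9·8=72, Norris→C 4·21=84, Farrow→A 4·6=24. Service 460; fixed 484; total 944.
No other subset beats 658.

Minimum total cost: 658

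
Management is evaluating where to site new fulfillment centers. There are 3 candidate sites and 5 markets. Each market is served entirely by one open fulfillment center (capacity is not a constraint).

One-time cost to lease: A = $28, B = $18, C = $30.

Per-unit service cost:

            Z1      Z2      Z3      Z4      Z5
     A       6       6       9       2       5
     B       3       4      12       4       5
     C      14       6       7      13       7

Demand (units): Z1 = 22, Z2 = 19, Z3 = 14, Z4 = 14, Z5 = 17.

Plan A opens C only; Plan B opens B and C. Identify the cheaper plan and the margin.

Plan B is cheaper by 422.

Plan A: {C}: Z1→C 14·22=308, Z2→C 6·19=114, Z3→C 7·14=98, Z4→C 13·14=182, Z5→C 7·17=119. Service 821; fixed 30; total 851.
Plan B: {B, C}: Z1→B 3·22=66, Z2→B 4·19=76, Z3→C 7·14=98, Z4→B 4·14=56, Z5→B 5·17=85. Service 381; fixed 48; total 429.
Difference: |851 − 429| = 422.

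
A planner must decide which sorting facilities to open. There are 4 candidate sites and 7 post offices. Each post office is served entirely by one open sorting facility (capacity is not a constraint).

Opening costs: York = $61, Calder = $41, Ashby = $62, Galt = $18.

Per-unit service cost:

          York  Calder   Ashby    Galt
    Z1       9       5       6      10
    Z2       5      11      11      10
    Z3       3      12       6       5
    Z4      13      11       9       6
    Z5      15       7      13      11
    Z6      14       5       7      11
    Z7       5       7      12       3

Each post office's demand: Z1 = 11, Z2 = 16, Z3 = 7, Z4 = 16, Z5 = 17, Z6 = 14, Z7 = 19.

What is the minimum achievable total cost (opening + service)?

For any fixed open set, each post office goes to its cheapest open site; total = fixed + service.
{York, Calder, Galt}: Z1→Calder 5·11=55, Z2→York 5·16=80, Z3→York 3·7=21, Z4→Galt 6·16=96, Z5→Calder 7·17=119, Z6→Calder 5·14=70, Z7→Galt 3·19=57. Service 498; fixed 120; total 618.
{Calder, Galt}: service 592 + fixed 59 = 651
{York, Calder, Ashby, Galt}: service 498 + fixed 182 = 680
{Galt}: service 799 + fixed 18 = 817
No other subset beats 618.

Minimum total cost: 618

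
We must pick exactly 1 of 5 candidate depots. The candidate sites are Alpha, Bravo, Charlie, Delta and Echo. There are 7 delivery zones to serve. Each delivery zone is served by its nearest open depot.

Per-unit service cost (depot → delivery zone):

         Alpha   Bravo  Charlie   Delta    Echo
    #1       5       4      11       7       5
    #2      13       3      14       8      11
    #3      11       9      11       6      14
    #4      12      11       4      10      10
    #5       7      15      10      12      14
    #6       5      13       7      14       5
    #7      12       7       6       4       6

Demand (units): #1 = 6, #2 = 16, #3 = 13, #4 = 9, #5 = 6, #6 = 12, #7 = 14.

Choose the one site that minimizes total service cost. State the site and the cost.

With exactly 1 open, each delivery zone uses its cheapest among the chosen.
{Bravo}: #1→Bravo 4·6=24, #2→Bravo 3·16=48, #3→Bravo 9·13=117, #4→Bravo 11·9=99, #5→Bravo 15·6=90, #6→Bravo 13·12=156, #7→Bravo 7·14=98. Service cost 632.
{Delta}: service cost 634
{Charlie}: service cost 697
Among all 5 size-1 choices, {Bravo} is lowest.

Choose Bravo only; total service cost 632.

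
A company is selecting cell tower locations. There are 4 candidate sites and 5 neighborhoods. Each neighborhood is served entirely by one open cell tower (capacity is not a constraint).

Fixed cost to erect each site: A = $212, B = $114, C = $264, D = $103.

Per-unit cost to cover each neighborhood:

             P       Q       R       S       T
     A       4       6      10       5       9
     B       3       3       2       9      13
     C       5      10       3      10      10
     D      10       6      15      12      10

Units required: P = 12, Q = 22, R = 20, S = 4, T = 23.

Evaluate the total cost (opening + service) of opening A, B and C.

Total cost: 959

Each neighborhood is assigned to its cheapest site among the open ones.
{A, B, C}: P→B 3·12=36, Q→B 3·22=66, R→B 2·20=40, S→A 5·4=20, T→A 9·23=207. Service 369; fixed 590; total 959.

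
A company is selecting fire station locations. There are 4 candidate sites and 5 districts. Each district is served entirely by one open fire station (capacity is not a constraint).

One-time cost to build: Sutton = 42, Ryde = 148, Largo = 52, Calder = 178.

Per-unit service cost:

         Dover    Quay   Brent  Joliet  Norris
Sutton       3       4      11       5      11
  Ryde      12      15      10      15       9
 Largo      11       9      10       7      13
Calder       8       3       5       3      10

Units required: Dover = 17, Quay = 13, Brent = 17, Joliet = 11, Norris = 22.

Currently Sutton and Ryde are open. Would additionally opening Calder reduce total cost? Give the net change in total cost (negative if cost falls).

No — net change +58 (cost rises by 58).

Current service cost with {Sutton, Ryde}: 526.
Adding Calder: each district re-picks its cheapest; new service cost 406, saving 120.
Extra fixed cost: 178. Net change = 178 − 120 = 58.
(Totals: 716 → 774.)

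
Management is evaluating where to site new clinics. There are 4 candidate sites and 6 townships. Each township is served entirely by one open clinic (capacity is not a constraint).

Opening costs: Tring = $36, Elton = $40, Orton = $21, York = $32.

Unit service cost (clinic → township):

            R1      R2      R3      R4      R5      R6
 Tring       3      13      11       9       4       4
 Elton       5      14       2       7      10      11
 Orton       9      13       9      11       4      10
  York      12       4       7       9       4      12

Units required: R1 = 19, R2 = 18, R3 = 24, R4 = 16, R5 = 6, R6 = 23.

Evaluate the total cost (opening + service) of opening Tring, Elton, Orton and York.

Each township is assigned to its cheapest site among the open ones.
{Tring, Elton, Orton, York}: R1→Tring 3·19=57, R2→York 4·18=72, R3→Elton 2·24=48, R4→Elton 7·16=112, R5→Tring 4·6=24, R6→Tring 4·23=92. Service 405; fixed 129; total 534.

Total cost: 534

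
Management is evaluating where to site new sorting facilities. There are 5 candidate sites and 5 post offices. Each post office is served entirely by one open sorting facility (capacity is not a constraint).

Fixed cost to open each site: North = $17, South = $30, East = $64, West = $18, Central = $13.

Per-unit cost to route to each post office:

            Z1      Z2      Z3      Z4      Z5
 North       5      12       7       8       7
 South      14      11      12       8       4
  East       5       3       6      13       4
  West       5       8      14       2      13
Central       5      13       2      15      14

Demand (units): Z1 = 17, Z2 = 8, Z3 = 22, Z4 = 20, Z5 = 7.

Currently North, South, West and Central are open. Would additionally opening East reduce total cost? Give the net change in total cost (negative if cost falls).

No — net change +24 (cost rises by 24).

Current service cost with {North, South, West, Central}: 261.
Adding East: each post office re-picks its cheapest; new service cost 221, saving 40.
Extra fixed cost: 64. Net change = 64 − 40 = 24.
(Totals: 339 → 363.)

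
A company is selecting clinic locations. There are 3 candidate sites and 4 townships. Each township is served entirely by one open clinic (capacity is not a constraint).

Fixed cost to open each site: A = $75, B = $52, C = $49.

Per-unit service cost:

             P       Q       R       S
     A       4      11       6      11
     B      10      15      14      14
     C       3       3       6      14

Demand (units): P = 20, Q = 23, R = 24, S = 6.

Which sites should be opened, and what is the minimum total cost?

For any fixed open set, each township goes to its cheapest open site; total = fixed + service.
{C}: P→C 3·20=60, Q→C 3·23=69, R→C 6·24=144, S→C 14·6=84. Service 357; fixed 49; total 406.
{B, C}: P→C 3·20=60, Q→C 3·23=69, R→C 6·24=144, S→B 14·6=84. Service 357; fixed 101; total 458.
{A, C}: P→C 3·20=60, Q→C 3·23=69, R→A 6·24=144, S→A 11·6=66. Service 339; fixed 124; total 463.
{A, B, C}: service 339 + fixed 176 = 515
(All 7 nonempty subsets were checked; C only is lowest.)

Open C only; minimum total cost 406.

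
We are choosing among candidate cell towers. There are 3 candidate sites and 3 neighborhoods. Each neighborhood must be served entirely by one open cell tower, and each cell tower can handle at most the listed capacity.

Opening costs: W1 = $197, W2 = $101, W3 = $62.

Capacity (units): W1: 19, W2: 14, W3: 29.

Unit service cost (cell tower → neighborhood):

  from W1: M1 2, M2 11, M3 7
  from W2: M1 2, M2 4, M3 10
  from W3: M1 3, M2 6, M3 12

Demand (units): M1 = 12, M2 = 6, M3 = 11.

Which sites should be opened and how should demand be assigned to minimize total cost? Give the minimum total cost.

Open {W3}: M1→W3 3·12=36, M2→W3 6·6=36, M3→W3 12·11=132.
Loads: W3 carries 29/29. Service 204; fixed 62; total 266.
Next best feasible plan costs 345.

Minimum total cost: 266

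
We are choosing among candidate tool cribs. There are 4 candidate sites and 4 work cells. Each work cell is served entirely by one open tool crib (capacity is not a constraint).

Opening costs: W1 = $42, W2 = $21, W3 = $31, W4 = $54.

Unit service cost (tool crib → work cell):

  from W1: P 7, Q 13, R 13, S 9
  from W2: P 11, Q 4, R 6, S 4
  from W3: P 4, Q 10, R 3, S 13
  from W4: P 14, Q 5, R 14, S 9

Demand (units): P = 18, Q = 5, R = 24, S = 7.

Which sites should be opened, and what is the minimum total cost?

Open W2 and W3; minimum total cost 244.

For any fixed open set, each work cell goes to its cheapest open site; total = fixed + service.
{W2, W3}: P→W3 4·18=72, Q→W2 4·5=20, R→W3 3·24=72, S→W2 4·7=28. Service 192; fixed 52; total 244.
{W1, W2, W3}: service 192 + fixed 94 = 286
{W2, W3, W4}: service 192 + fixed 106 = 298
{W1, W2, W3, W4}: P→W3 4·18=72, Q→W2 4·5=20, R→W3 3·24=72, S→W2 4·7=28. Service 192; fixed 148; total 340.
No other subset beats 244.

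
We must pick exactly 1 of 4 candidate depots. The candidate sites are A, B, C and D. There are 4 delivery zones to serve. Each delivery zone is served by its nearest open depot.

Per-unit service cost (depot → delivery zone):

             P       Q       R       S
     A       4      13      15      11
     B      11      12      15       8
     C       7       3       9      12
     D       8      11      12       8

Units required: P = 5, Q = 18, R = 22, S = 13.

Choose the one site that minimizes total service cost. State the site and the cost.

With exactly 1 open, each delivery zone uses its cheapest among the chosen.
{C}: P→C 7·5=35, Q→C 3·18=54, R→C 9·22=198, S→C 12·13=156. Service cost 443.
{D}: service cost 606
{B}: service cost 705
Among all 4 size-1 choices, {C} is lowest.

Choose C only; total service cost 443.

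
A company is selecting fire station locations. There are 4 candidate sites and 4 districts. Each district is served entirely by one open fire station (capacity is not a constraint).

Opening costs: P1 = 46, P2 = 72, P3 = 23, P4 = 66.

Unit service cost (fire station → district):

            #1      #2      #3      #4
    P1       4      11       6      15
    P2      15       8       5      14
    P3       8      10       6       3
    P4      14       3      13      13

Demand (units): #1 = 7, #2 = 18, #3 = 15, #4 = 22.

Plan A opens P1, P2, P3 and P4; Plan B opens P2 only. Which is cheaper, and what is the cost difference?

Plan A: {P1, P2, P3, P4}: #1→P1 4·7=28, #2→P4 3·18=54, #3→P2 5·15=75, #4→P3 3·22=66. Service 223; fixed 207; total 430.
Plan B: {P2}: #1→P2 15·7=105, #2→P2 8·18=144, #3→P2 5·15=75, #4→P2 14·22=308. Service 632; fixed 72; total 704.
Difference: |430 − 704| = 274.

Plan A is cheaper by 274.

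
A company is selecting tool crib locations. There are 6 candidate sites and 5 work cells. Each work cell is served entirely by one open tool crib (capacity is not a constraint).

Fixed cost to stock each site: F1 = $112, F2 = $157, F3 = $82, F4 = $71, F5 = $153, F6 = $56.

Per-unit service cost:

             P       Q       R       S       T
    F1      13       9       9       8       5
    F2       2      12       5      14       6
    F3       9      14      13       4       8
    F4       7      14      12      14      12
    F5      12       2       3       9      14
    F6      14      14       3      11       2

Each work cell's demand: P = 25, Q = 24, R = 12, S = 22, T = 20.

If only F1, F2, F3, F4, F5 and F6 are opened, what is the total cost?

Total cost: 893

Each work cell is assigned to its cheapest site among the open ones.
{F1, F2, F3, F4, F5, F6}: P→F2 2·25=50, Q→F5 2·24=48, R→F5 3·12=36, S→F3 4·22=88, T→F6 2·20=40. Service 262; fixed 631; total 893.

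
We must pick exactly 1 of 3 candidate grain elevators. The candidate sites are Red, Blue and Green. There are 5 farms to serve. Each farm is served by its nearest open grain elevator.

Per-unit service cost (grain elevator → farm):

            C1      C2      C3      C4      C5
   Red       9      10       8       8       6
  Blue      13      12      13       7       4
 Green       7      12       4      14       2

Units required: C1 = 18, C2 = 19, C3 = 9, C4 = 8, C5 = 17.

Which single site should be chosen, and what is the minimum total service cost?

With exactly 1 open, each farm uses its cheapest among the chosen.
{Green}: C1→Green 7·18=126, C2→Green 12·19=228, C3→Green 4·9=36, C4→Green 14·8=112, C5→Green 2·17=34. Service cost 536.
{Red}: service cost 590
{Blue}: service cost 703
Among all 3 size-1 choices, {Green} is lowest.

Choose Green only; total service cost 536.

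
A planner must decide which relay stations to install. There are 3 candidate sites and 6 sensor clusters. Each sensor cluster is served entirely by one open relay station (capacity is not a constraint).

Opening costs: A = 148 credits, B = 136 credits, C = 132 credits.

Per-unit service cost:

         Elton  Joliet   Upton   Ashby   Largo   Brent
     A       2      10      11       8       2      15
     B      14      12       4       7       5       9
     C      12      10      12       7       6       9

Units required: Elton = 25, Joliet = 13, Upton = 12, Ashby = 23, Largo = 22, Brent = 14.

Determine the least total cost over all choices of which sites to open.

For any fixed open set, each sensor cluster goes to its cheapest open site; total = fixed + service.
{A, B}: Elton→A 2·25=50, Joliet→A 10·13=130, Upton→B 4·12=48, Ashby→B 7·23=161, Largo→A 2·22=44, Brent→B 9·14=126. Service 559; fixed 284; total 843.
{A}: service 750 + fixed 148 = 898
{A, C}: Elton→A 2·25=50, Joliet→A 10·13=130, Upton→A 11·12=132, Ashby→C 7·23=161, Largo→A 2·22=44, Brent→C 9·14=126. Service 643; fixed 280; total 923.
{A, B, C}: Elton→A 2·25=50, Joliet→A 10·13=130, Upton→B 4·12=48, Ashby→B 7·23=161, Largo→A 2·22=44, Brent→B 9·14=126. Service 559; fixed 416; total 975.
No other subset beats 843.

Minimum total cost: 843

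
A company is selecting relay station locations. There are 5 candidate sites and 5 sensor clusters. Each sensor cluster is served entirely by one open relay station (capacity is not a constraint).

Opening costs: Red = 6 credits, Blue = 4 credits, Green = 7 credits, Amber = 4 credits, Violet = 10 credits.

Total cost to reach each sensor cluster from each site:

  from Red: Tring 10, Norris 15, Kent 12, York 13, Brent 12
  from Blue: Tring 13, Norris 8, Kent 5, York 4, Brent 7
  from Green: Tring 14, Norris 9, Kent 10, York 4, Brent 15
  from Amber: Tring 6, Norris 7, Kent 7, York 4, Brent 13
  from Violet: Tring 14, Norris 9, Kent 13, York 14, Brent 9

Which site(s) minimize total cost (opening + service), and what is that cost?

Open Blue and Amber; minimum total cost 37.

For any fixed open set, each sensor cluster goes to its cheapest open site; total = fixed + service.
{Blue, Amber}: Tring→Amber 6, Norris→Amber 7, Kent→Blue 5, York→Blue 4, Brent→Blue 7. Service 29; fixed 8; total 37.
{Blue}: service 37 + fixed 4 = 41
{Amber}: service 37 + fixed 4 = 41
{Red, Blue, Green, Amber, Violet}: service 29 + fixed 31 = 60
No other subset beats 37.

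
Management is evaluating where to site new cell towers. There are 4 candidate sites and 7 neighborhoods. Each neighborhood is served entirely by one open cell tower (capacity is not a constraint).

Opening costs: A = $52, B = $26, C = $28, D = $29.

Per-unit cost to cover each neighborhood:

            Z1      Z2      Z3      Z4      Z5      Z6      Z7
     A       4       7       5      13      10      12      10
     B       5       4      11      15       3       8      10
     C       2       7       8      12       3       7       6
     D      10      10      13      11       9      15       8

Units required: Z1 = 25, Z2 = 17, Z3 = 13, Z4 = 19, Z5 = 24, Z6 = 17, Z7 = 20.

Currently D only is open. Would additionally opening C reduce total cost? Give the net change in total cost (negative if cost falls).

Current service cost with {D}: 1429.
Adding C: each neighborhood re-picks its cheapest; new service cost 793, saving 636.
Extra fixed cost: 28. Net change = 28 − 636 = -608.
(Totals: 1458 → 850.)

Yes — net change −608 (cost falls by 608).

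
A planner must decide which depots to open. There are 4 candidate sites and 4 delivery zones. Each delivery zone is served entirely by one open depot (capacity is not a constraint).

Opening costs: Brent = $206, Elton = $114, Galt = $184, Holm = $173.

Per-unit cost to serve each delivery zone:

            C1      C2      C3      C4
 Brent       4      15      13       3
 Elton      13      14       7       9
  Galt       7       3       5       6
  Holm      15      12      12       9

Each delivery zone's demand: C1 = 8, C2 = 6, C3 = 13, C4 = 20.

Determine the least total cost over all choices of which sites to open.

Minimum total cost: 443

For any fixed open set, each delivery zone goes to its cheapest open site; total = fixed + service.
{Galt}: C1→Galt 7·8=56, C2→Galt 3·6=18, C3→Galt 5·13=65, C4→Galt 6·20=120. Service 259; fixed 184; total 443.
{Brent}: C1→Brent 4·8=32, C2→Brent 15·6=90, C3→Brent 13·13=169, C4→Brent 3·20=60. Service 351; fixed 206; total 557.
{Elton, Galt}: service 259 + fixed 298 = 557
{Brent, Elton, Galt, Holm}: C1→Brent 4·8=32, C2→Galt 3·6=18, C3→Galt 5·13=65, C4→Brent 3·20=60. Service 175; fixed 677; total 852.
No other subset beats 443.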